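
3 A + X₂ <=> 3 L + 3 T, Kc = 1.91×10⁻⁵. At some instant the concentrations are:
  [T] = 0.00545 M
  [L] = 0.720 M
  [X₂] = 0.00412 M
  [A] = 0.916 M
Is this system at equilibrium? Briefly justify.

yes, at equilibrium

Qc = [L]³·[T]³ / ([A]³·[X₂]) = (0.720)³·(0.00545)³ / ((0.916)³·(0.00412)) = 1.91×10⁻⁵
Qc = 1.91×10⁻⁵ = Kc; the system is at equilibrium.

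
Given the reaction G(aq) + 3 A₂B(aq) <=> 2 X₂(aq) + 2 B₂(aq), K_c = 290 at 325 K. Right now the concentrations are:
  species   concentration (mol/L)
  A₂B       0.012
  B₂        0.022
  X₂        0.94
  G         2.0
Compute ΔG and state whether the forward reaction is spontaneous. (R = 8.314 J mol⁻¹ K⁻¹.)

Q_c = [X₂]²·[B₂]² / ([G]·[A₂B]³) = (0.94)²·(0.022)² / ((2.0)·(0.012)³) = 124
ΔG = RT ln(Q_c/K_c) = (8.314 J mol⁻¹ K⁻¹)(325 K) × ln(124/290)
   = (2.702 kJ/mol)(-0.8496) = -2.30 kJ/mol
ΔG < 0, so the forward reaction is spontaneous (proceeds forward).

ΔG = -2.30 kJ/mol; the forward reaction is spontaneous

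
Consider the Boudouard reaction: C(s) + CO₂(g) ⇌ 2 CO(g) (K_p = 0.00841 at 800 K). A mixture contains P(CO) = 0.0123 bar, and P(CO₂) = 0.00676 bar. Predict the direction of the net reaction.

(C is a pure solid — omitted from Q_p.)
Q_p = P(CO)² / P(CO₂) = (0.0123)² / (0.00676) = 0.0224
Q_p = 0.0224 > K_p = 0.00841, so the reverse reaction proceeds.

to the left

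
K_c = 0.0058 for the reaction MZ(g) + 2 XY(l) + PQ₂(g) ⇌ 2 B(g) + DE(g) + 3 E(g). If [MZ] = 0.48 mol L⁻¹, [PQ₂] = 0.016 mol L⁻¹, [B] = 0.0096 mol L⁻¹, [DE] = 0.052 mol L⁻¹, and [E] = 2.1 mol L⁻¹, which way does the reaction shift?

neither direction; the system is at equilibrium

(XY is a pure liquid — omitted from Q_c.)
Q_c = [B]²·[DE]·[E]³ / ([MZ]·[PQ₂]) = (0.0096)²·(0.052)·(2.1)³ / ((0.48)·(0.016)) = 0.0058
Q_c = 0.0058 = K_c, so the system is already at equilibrium.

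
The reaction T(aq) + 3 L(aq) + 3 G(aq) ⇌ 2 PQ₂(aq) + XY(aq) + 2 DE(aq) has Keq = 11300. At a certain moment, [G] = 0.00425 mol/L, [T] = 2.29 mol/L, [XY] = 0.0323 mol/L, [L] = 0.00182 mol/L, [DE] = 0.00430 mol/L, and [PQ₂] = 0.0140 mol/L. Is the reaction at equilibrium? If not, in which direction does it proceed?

reverse (toward reactants)

Q = [PQ₂]²·[XY]·[DE]² / ([T]·[L]³·[G]³) = (0.0140)²·(0.0323)·(0.00430)² / ((2.29)·(0.00182)³·(0.00425)³) = 1.10×10⁵
Q = 1.10×10⁵ > Keq = 11300, so the reverse reaction proceeds.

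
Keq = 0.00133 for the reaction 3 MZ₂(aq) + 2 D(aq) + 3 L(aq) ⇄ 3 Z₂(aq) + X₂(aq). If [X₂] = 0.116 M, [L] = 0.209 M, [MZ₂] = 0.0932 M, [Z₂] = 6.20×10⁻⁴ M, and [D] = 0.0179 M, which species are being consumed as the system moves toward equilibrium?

Z₂, X₂ (products)

Q = [Z₂]³·[X₂] / ([MZ₂]³·[D]²·[L]³) = (6.20×10⁻⁴)³·(0.116) / ((0.0932)³·(0.0179)²·(0.209)³) = 0.0117
Q = 0.0117 > Keq = 0.00133: net reverse reaction.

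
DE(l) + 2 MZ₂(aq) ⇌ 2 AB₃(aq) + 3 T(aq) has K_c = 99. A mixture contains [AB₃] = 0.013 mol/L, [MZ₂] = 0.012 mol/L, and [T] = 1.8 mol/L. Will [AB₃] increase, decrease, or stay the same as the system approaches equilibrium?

increase

(DE is a pure liquid — omitted from Q_c.)
Q_c = [AB₃]²·[T]³ / [MZ₂]² = (0.013)²·(1.8)³ / (0.012)² = 6.8
Q_c = 6.8 < K_c = 99: net forward reaction.
AB₃ is a product, so it increases.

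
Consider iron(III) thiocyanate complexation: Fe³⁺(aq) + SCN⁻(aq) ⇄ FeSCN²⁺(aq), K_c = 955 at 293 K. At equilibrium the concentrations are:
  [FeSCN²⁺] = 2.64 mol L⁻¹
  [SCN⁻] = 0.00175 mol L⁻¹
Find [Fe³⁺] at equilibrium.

At equilibrium, K_c = [FeSCN²⁺] / ([Fe³⁺]·[SCN⁻]) = 955.
(2.64) / (([Fe³⁺])·(0.00175)) = 955
[Fe³⁺] = 1.58 mol L⁻¹

[Fe³⁺] = 1.58 mol L⁻¹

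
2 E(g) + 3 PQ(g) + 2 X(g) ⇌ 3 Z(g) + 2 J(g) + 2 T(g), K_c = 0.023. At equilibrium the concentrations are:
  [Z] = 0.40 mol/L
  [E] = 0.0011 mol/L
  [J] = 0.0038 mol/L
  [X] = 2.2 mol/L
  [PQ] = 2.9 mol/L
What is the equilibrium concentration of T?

[T] = 1.9 mol/L

At equilibrium, K_c = [Z]³·[J]²·[T]² / ([E]²·[PQ]³·[X]²) = 0.023.
(0.40)³·(0.0038)²·([T])² / ((0.0011)²·(2.9)³·(2.2)²) = 0.023
[T]² = 3.55 ⇒ [T] = 1.9 mol/L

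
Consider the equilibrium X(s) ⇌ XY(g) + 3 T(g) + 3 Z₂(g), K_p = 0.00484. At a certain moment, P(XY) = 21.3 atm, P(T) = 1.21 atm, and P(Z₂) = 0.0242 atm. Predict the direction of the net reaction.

toward products

(X is a pure solid — omitted from Q_p.)
Q_p = P(XY)·P(T)³·P(Z₂)³ = (21.3)·(1.21)³·(0.0242)³ = 5.35×10⁻⁴
Q_p = 5.35×10⁻⁴ < K_p = 0.00484, so the forward reaction proceeds.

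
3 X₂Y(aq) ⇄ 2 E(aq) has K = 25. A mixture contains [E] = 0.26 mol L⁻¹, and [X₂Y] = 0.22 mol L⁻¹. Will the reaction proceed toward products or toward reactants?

in the forward direction

Q = [E]² / [X₂Y]³ = (0.26)² / (0.22)³ = 6.3
Q = 6.3 < K = 25, so the forward reaction proceeds.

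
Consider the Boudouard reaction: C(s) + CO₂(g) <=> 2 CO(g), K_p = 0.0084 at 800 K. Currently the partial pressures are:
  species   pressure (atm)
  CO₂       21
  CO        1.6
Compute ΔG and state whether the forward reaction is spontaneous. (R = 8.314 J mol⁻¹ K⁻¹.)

(C is a pure solid — omitted from Q_p.)
Q_p = P(CO)² / P(CO₂) = (1.6)² / (21) = 0.122
ΔG = RT ln(Q_p/K_p) = (8.314 J mol⁻¹ K⁻¹)(800 K) × ln(0.122/0.0084)
   = (6.651 kJ/mol)(2.676) = 17.8 kJ/mol
ΔG > 0, so the forward reaction is non-spontaneous (proceeds in reverse).

ΔG = 17.8 kJ/mol; the forward reaction is non-spontaneous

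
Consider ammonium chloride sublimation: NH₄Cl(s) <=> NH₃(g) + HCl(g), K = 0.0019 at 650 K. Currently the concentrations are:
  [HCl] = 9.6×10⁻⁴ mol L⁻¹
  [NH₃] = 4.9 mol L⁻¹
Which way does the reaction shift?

(NH₄Cl is a pure solid — omitted from Q.)
Q = [NH₃]·[HCl] = (4.9)·(9.6×10⁻⁴) = 0.0047
Q = 0.0047 > K = 0.0019, so the reverse reaction proceeds.

toward reactants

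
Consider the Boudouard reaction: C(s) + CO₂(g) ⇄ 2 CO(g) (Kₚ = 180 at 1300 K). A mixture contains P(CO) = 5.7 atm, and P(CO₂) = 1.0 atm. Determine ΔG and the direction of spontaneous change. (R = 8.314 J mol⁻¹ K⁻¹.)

ΔG = -18.5 kJ/mol; the forward reaction is spontaneous

(C is a pure solid — omitted from Qₚ.)
Qₚ = P(CO)² / P(CO₂) = (5.7)² / (1.0) = 32.5
ΔG = RT ln(Qₚ/Kₚ) = (8.314 J mol⁻¹ K⁻¹)(1300 K) × ln(32.5/180)
   = (10.81 kJ/mol)(-1.712) = -18.5 kJ/mol
ΔG < 0, so the forward reaction is spontaneous (proceeds forward).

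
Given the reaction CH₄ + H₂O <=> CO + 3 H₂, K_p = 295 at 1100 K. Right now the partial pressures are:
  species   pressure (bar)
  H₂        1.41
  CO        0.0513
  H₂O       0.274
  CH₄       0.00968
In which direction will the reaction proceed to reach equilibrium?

to the right

Q_p = P(CO)·P(H₂)³ / (P(CH₄)·P(H₂O)) = (0.0513)·(1.41)³ / ((0.00968)·(0.274)) = 54.2
Q_p = 54.2 < K_p = 295, so the forward reaction proceeds.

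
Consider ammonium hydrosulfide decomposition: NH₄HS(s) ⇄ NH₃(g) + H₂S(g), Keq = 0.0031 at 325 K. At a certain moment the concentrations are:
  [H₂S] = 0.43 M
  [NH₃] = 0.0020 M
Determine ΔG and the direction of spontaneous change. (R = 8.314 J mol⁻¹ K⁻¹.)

(NH₄HS is a pure solid — omitted from Q.)
Q = [NH₃]·[H₂S] = (0.0020)·(0.43) = 8.60×10⁻⁴
ΔG = RT ln(Q/Keq) = (8.314 J mol⁻¹ K⁻¹)(325 K) × ln(8.60×10⁻⁴/0.0031)
   = (2.702 kJ/mol)(-1.282) = -3.46 kJ/mol
ΔG < 0, so the forward reaction is spontaneous (proceeds forward).

ΔG = -3.46 kJ/mol; the forward reaction is spontaneous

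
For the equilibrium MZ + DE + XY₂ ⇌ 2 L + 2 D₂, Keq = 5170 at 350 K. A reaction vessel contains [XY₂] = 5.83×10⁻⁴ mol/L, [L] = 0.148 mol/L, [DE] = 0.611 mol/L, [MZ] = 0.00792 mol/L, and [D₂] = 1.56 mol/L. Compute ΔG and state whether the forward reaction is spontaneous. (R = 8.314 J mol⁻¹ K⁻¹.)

ΔG = 3.77 kJ/mol; the forward reaction is non-spontaneous

Q = [L]²·[D₂]² / ([MZ]·[DE]·[XY₂]) = (0.148)²·(1.56)² / ((0.00792)·(0.611)·(5.83×10⁻⁴)) = 18900
ΔG = RT ln(Q/Keq) = (8.314 J mol⁻¹ K⁻¹)(350 K) × ln(18900/5170)
   = (2.910 kJ/mol)(1.296) = 3.77 kJ/mol
ΔG > 0, so the forward reaction is non-spontaneous (proceeds in reverse).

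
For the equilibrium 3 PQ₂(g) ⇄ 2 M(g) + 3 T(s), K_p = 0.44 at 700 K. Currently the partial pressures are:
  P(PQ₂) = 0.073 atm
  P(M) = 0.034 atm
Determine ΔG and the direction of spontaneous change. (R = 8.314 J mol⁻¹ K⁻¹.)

(T is a pure solid — omitted from Q_p.)
Q_p = P(M)² / P(PQ₂)³ = (0.034)² / (0.073)³ = 2.97
ΔG = RT ln(Q_p/K_p) = (8.314 J mol⁻¹ K⁻¹)(700 K) × ln(2.97/0.44)
   = (5.820 kJ/mol)(1.910) = 11.1 kJ/mol
ΔG > 0, so the forward reaction is non-spontaneous (proceeds in reverse).

ΔG = 11.1 kJ/mol; the forward reaction is non-spontaneous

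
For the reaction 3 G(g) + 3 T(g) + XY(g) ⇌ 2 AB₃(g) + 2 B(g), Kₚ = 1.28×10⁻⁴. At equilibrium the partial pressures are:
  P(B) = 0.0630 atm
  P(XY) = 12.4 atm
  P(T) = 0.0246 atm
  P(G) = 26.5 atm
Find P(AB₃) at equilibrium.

P(AB₃) = 0.333 atm

At equilibrium, Kₚ = P(AB₃)²·P(B)² / (P(G)³·P(T)³·P(XY)) = 1.28×10⁻⁴.
(P(AB₃))²·(0.0630)² / ((26.5)³·(0.0246)³·(12.4)) = 1.28×10⁻⁴
P(AB₃)² = 0.111 ⇒ P(AB₃) = 0.333 atm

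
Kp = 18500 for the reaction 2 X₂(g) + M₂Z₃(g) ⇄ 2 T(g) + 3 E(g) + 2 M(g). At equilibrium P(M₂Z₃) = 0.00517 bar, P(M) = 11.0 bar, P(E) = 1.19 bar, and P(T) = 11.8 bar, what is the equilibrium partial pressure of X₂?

P(X₂) = 17.2 bar

At equilibrium, Kp = P(T)²·P(E)³·P(M)² / (P(X₂)²·P(M₂Z₃)) = 18500.
(11.8)²·(1.19)³·(11.0)² / ((P(X₂))²·(0.00517)) = 18500
P(X₂)² = 297 ⇒ P(X₂) = 17.2 bar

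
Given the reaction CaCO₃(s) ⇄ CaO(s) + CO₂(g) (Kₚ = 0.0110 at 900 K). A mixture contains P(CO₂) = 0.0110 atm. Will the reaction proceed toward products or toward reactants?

neither direction; the system is at equilibrium

(CaCO₃, CaO are pure solids — omitted from Qₚ.)
Qₚ = P(CO₂) = 0.0110
Qₚ = 0.0110 = Kₚ, so the system is already at equilibrium.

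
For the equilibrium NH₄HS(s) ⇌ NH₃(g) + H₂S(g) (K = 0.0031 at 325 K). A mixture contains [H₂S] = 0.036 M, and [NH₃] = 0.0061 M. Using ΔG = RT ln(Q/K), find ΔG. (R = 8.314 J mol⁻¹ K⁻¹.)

(NH₄HS is a pure solid — omitted from Q.)
Q = [NH₃]·[H₂S] = (0.0061)·(0.036) = 2.20×10⁻⁴
ΔG = RT ln(Q/K) = (8.314 J mol⁻¹ K⁻¹)(325 K) × ln(2.20×10⁻⁴/0.0031)
   = (2.702 kJ/mol)(-2.646) = -7.15 kJ/mol
ΔG < 0, so the forward reaction is spontaneous (proceeds forward).

ΔG = -7.15 kJ/mol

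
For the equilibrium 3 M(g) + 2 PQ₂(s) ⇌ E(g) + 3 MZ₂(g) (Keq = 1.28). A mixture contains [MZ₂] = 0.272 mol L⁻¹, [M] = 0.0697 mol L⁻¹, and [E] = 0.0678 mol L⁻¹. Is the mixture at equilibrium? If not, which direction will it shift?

(PQ₂ is a pure solid — omitted from Q.)
Q = [E]·[MZ₂]³ / [M]³ = (0.0678)·(0.272)³ / (0.0697)³ = 4.03
Q = 4.03 > Keq = 1.28: net reverse reaction.

no; Q > K, reaction proceeds in reverse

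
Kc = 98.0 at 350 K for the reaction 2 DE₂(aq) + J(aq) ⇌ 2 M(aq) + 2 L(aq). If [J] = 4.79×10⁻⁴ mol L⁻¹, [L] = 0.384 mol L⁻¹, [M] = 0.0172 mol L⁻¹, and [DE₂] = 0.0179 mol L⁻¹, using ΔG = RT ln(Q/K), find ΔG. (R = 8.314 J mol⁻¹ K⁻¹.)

Qc = [M]²·[L]² / ([DE₂]²·[J]) = (0.0172)²·(0.384)² / ((0.0179)²·(4.79×10⁻⁴)) = 284
ΔG = RT ln(Qc/Kc) = (8.314 J mol⁻¹ K⁻¹)(350 K) × ln(284/98.0)
   = (2.910 kJ/mol)(1.064) = 3.10 kJ/mol
ΔG > 0, so the forward reaction is non-spontaneous (proceeds in reverse).

ΔG = 3.10 kJ/mol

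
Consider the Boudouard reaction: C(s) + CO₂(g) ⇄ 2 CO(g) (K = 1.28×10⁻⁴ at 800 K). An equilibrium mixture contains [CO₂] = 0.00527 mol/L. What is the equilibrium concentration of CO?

[CO] = 8.21×10⁻⁴ mol/L

(C is a pure solid — omitted from K.)
At equilibrium, K = [CO]² / [CO₂] = 1.28×10⁻⁴.
([CO])² / (0.00527) = 1.28×10⁻⁴
[CO]² = 6.75×10⁻⁷ ⇒ [CO] = 8.21×10⁻⁴ mol/L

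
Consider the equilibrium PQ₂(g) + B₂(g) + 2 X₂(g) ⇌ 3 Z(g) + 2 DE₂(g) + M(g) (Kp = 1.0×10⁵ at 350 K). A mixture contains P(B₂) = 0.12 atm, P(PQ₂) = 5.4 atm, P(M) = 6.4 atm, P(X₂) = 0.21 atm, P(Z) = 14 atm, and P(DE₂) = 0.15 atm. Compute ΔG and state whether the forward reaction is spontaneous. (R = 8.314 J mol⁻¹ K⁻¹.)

Qp = P(Z)³·P(DE₂)²·P(M) / (P(PQ₂)·P(B₂)·P(X₂)²) = (14)³·(0.15)²·(6.4) / ((5.4)·(0.12)·(0.21)²) = 13800
ΔG = RT ln(Qp/Kp) = (8.314 J mol⁻¹ K⁻¹)(350 K) × ln(13800/1.0×10⁵)
   = (2.910 kJ/mol)(-1.981) = -5.76 kJ/mol
ΔG < 0, so the forward reaction is spontaneous (proceeds forward).

ΔG = -5.76 kJ/mol; the forward reaction is spontaneous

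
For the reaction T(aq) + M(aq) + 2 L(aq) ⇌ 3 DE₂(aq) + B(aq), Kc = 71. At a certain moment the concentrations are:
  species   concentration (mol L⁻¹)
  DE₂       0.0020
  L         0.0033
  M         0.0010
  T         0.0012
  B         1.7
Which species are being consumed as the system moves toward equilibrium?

Qc = [DE₂]³·[B] / ([T]·[M]·[L]²) = (0.0020)³·(1.7) / ((0.0012)·(0.0010)·(0.0033)²) = 1000
Qc = 1000 > Kc = 71: net reverse reaction.

DE₂, B (products)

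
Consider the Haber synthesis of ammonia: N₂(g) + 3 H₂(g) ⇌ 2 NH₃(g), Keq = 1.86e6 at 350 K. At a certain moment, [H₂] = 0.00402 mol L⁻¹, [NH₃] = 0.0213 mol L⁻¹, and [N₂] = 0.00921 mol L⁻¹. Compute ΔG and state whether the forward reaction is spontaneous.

ΔG = -2.61 kJ/mol; the forward reaction is spontaneous

Q = [NH₃]² / ([N₂]·[H₂]³) = (0.0213)² / ((0.00921)·(0.00402)³) = 7.58e5
ΔG = RT ln(Q/Keq) = (8.314 J mol⁻¹ K⁻¹)(350 K) × ln(7.58e5/1.86e6)
   = (2.910 kJ/mol)(-0.8976) = -2.61 kJ/mol
ΔG < 0, so the forward reaction is spontaneous (proceeds forward).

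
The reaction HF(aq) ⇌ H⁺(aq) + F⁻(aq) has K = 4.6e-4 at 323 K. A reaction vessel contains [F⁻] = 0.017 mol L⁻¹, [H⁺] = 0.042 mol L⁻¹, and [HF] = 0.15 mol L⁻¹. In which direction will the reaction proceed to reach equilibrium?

reverse (toward reactants)

Q = [H⁺]·[F⁻] / [HF] = (0.042)·(0.017) / (0.15) = 0.0048
Q = 0.0048 > K = 4.6e-4, so the reverse reaction proceeds.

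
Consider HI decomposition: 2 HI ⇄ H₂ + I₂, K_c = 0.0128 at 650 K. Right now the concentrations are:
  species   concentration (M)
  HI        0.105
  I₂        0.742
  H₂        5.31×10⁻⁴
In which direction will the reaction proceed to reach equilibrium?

reverse (toward reactants)

Q_c = [H₂]·[I₂] / [HI]² = (5.31×10⁻⁴)·(0.742) / (0.105)² = 0.0357
Q_c = 0.0357 > K_c = 0.0128, so the reverse reaction proceeds.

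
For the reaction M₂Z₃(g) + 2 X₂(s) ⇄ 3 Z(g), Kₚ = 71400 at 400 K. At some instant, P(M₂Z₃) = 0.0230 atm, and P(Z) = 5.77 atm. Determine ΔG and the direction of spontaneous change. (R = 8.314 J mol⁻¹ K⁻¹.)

ΔG = -7.14 kJ/mol; the forward reaction is spontaneous

(X₂ is a pure solid — omitted from Qₚ.)
Qₚ = P(Z)³ / P(M₂Z₃) = (5.77)³ / (0.0230) = 8350
ΔG = RT ln(Qₚ/Kₚ) = (8.314 J mol⁻¹ K⁻¹)(400 K) × ln(8350/71400)
   = (3.326 kJ/mol)(-2.146) = -7.14 kJ/mol
ΔG < 0, so the forward reaction is spontaneous (proceeds forward).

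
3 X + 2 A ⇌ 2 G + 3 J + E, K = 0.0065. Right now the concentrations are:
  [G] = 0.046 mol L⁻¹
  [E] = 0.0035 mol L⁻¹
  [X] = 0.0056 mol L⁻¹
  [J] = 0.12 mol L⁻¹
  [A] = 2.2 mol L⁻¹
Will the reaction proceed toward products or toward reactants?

Q = [G]²·[J]³·[E] / ([X]³·[A]²) = (0.046)²·(0.12)³·(0.0035) / ((0.0056)³·(2.2)²) = 0.015
Q = 0.015 > K = 0.0065, so the reverse reaction proceeds.

to the left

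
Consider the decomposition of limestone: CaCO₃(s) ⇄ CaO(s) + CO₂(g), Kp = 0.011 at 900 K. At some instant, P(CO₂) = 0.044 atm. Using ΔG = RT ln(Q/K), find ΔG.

(CaCO₃, CaO are pure solids — omitted from Qp.)
Qp = P(CO₂) = 0.0440
ΔG = RT ln(Qp/Kp) = (8.314 J mol⁻¹ K⁻¹)(900 K) × ln(0.0440/0.011)
   = (7.483 kJ/mol)(1.386) = 10.4 kJ/mol
ΔG > 0, so the forward reaction is non-spontaneous (proceeds in reverse).

ΔG = 10.4 kJ/mol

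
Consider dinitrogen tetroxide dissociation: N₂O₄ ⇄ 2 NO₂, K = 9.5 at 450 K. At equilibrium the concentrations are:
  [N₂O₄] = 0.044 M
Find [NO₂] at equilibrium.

[NO₂] = 0.65 M

At equilibrium, K = [NO₂]² / [N₂O₄] = 9.5.
([NO₂])² / (0.044) = 9.5
[NO₂]² = 0.418 ⇒ [NO₂] = 0.65 M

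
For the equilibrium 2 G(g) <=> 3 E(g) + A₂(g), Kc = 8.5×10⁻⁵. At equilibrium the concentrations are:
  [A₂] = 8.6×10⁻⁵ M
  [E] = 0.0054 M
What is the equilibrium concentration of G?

At equilibrium, Kc = [E]³·[A₂] / [G]² = 8.5×10⁻⁵.
(0.0054)³·(8.6×10⁻⁵) / ([G])² = 8.5×10⁻⁵
[G]² = 1.59×10⁻⁷ ⇒ [G] = 4.0×10⁻⁴ M

[G] = 4.0×10⁻⁴ M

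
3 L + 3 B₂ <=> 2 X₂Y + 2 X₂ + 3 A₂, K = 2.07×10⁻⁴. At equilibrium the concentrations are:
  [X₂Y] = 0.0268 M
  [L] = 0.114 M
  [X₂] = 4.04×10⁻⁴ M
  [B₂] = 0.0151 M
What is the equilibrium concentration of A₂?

At equilibrium, K = [X₂Y]²·[X₂]²·[A₂]³ / ([L]³·[B₂]³) = 2.07×10⁻⁴.
(0.0268)²·(4.04×10⁻⁴)²·([A₂])³ / ((0.114)³·(0.0151)³) = 2.07×10⁻⁴
[A₂]³ = 0.00901 ⇒ [A₂] = 0.208 M

[A₂] = 0.208 M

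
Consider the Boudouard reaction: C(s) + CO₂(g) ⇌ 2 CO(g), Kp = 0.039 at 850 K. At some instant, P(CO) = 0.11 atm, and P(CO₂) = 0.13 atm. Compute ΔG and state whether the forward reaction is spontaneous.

ΔG = 6.15 kJ/mol; the forward reaction is non-spontaneous

(C is a pure solid — omitted from Qp.)
Qp = P(CO)² / P(CO₂) = (0.11)² / (0.13) = 0.0931
ΔG = RT ln(Qp/Kp) = (8.314 J mol⁻¹ K⁻¹)(850 K) × ln(0.0931/0.039)
   = (7.067 kJ/mol)(0.8701) = 6.15 kJ/mol
ΔG > 0, so the forward reaction is non-spontaneous (proceeds in reverse).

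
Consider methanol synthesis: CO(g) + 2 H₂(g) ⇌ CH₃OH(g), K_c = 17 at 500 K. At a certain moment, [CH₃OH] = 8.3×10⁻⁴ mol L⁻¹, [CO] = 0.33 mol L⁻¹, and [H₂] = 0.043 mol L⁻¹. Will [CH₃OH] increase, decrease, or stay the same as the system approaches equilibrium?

Q_c = [CH₃OH] / ([CO]·[H₂]²) = (8.3×10⁻⁴) / ((0.33)·(0.043)²) = 1.4
Q_c = 1.4 < K_c = 17: net forward reaction.
CH₃OH is a product, so it increases.

increase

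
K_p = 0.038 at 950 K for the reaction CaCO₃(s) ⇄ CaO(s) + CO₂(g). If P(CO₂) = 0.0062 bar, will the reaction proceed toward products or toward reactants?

(CaCO₃, CaO are pure solids — omitted from Q_p.)
Q_p = P(CO₂) = 0.0062
Q_p = 0.0062 < K_p = 0.038, so the forward reaction proceeds.

to the right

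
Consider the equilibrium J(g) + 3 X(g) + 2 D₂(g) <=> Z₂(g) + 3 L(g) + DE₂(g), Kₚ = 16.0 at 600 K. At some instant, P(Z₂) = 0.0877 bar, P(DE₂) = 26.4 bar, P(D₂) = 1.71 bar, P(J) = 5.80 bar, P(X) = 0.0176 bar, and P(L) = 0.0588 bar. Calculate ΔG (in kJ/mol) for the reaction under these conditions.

Qₚ = P(Z₂)·P(L)³·P(DE₂) / (P(J)·P(X)³·P(D₂)²) = (0.0877)·(0.0588)³·(26.4) / ((5.80)·(0.0176)³·(1.71)²) = 5.09
ΔG = RT ln(Qₚ/Kₚ) = (8.314 J mol⁻¹ K⁻¹)(600 K) × ln(5.09/16.0)
   = (4.988 kJ/mol)(-1.145) = -5.71 kJ/mol
ΔG < 0, so the forward reaction is spontaneous (proceeds forward).

ΔG = -5.71 kJ/mol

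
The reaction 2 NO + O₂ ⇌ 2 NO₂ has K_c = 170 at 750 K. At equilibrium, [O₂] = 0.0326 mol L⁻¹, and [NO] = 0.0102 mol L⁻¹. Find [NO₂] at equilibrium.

At equilibrium, K_c = [NO₂]² / ([NO]²·[O₂]) = 170.
([NO₂])² / ((0.0102)²·(0.0326)) = 170
[NO₂]² = 5.77×10⁻⁴ ⇒ [NO₂] = 0.0240 mol L⁻¹

[NO₂] = 0.0240 mol L⁻¹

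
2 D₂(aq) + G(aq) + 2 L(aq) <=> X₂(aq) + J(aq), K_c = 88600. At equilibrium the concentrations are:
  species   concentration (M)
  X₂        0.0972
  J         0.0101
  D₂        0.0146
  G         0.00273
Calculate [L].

At equilibrium, K_c = [X₂]·[J] / ([D₂]²·[G]·[L]²) = 88600.
(0.0972)·(0.0101) / ((0.0146)²·(0.00273)·([L])²) = 88600
[L]² = 0.0190 ⇒ [L] = 0.138 M

[L] = 0.138 M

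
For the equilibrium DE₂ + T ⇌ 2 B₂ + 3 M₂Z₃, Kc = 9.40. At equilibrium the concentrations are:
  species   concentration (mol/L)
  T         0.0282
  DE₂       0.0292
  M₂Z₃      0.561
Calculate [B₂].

[B₂] = 0.209 mol/L

At equilibrium, Kc = [B₂]²·[M₂Z₃]³ / ([DE₂]·[T]) = 9.40.
([B₂])²·(0.561)³ / ((0.0292)·(0.0282)) = 9.40
[B₂]² = 0.0438 ⇒ [B₂] = 0.209 mol/L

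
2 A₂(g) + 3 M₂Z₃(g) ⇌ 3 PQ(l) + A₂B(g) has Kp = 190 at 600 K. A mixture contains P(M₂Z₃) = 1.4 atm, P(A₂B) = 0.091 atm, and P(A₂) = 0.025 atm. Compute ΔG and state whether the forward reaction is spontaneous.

ΔG = -6.36 kJ/mol; the forward reaction is spontaneous

(PQ is a pure liquid — omitted from Qp.)
Qp = P(A₂B) / (P(A₂)²·P(M₂Z₃)³) = (0.091) / ((0.025)²·(1.4)³) = 53.1
ΔG = RT ln(Qp/Kp) = (8.314 J mol⁻¹ K⁻¹)(600 K) × ln(53.1/190)
   = (4.988 kJ/mol)(-1.275) = -6.36 kJ/mol
ΔG < 0, so the forward reaction is spontaneous (proceeds forward).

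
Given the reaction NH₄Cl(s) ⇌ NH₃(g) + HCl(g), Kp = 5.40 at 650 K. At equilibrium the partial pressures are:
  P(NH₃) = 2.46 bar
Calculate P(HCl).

(NH₄Cl is a pure solid — omitted from Kp.)
At equilibrium, Kp = P(NH₃)·P(HCl) = 5.40.
(2.46)·(P(HCl)) = 5.40
P(HCl) = 2.20 bar

P(HCl) = 2.20 bar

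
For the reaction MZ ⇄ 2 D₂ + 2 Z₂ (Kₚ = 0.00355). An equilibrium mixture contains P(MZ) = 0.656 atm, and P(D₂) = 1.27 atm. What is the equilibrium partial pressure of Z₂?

P(Z₂) = 0.0380 atm

At equilibrium, Kₚ = P(D₂)²·P(Z₂)² / P(MZ) = 0.00355.
(1.27)²·(P(Z₂))² / (0.656) = 0.00355
P(Z₂)² = 0.00144 ⇒ P(Z₂) = 0.0380 atm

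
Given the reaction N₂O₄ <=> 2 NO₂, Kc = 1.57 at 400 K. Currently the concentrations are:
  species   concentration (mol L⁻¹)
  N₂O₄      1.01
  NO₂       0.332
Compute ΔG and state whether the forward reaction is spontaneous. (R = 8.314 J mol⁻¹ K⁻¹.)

Qc = [NO₂]² / [N₂O₄] = (0.332)² / (1.01) = 0.109
ΔG = RT ln(Qc/Kc) = (8.314 J mol⁻¹ K⁻¹)(400 K) × ln(0.109/1.57)
   = (3.326 kJ/mol)(-2.667) = -8.87 kJ/mol
ΔG < 0, so the forward reaction is spontaneous (proceeds forward).

ΔG = -8.87 kJ/mol; the forward reaction is spontaneous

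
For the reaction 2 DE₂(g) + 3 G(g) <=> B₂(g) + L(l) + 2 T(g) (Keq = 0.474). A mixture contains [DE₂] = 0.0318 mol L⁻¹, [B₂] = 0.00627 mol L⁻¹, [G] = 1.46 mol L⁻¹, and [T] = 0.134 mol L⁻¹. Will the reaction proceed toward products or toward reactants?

toward products

(L is a pure liquid — omitted from Q.)
Q = [B₂]·[T]² / ([DE₂]²·[G]³) = (0.00627)·(0.134)² / ((0.0318)²·(1.46)³) = 0.0358
Q = 0.0358 < Keq = 0.474, so the forward reaction proceeds.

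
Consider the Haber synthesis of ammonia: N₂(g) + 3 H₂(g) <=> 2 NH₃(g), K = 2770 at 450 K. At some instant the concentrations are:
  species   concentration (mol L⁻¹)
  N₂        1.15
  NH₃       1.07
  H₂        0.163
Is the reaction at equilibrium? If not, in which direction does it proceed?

forward (toward products)

Q = [NH₃]² / ([N₂]·[H₂]³) = (1.07)² / ((1.15)·(0.163)³) = 230
Q = 230 < K = 2770, so the forward reaction proceeds.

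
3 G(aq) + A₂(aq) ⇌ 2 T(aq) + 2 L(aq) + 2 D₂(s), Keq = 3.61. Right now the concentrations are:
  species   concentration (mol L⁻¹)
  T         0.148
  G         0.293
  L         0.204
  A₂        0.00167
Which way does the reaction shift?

(D₂ is a pure solid — omitted from Q.)
Q = [T]²·[L]² / ([G]³·[A₂]) = (0.148)²·(0.204)² / ((0.293)³·(0.00167)) = 21.7
Q = 21.7 > Keq = 3.61, so the reverse reaction proceeds.

to the left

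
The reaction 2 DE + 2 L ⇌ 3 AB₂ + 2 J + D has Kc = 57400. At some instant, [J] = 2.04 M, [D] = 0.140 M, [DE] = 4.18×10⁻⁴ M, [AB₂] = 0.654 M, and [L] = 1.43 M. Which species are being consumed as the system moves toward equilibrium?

AB₂, J, D (products)

Qc = [AB₂]³·[J]²·[D] / ([DE]²·[L]²) = (0.654)³·(2.04)²·(0.140) / ((4.18×10⁻⁴)²·(1.43)²) = 4.56×10⁵
Qc = 4.56×10⁵ > Kc = 57400: net reverse reaction.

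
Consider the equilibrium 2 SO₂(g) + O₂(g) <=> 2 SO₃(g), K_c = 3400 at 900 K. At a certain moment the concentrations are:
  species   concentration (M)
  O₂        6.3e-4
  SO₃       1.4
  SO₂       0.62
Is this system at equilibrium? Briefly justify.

no; Q > K, reaction proceeds in reverse

Q_c = [SO₃]² / ([SO₂]²·[O₂]) = (1.4)² / ((0.62)²·(6.3e-4)) = 8100
Q_c = 8100 > K_c = 3400: net reverse reaction.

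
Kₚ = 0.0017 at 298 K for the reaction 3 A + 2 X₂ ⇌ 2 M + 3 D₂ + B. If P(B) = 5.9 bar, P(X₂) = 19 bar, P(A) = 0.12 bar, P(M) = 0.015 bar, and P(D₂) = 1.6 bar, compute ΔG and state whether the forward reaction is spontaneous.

Qₚ = P(M)²·P(D₂)³·P(B) / (P(A)³·P(X₂)²) = (0.015)²·(1.6)³·(5.9) / ((0.12)³·(19)²) = 0.00872
ΔG = RT ln(Qₚ/Kₚ) = (8.314 J mol⁻¹ K⁻¹)(298 K) × ln(0.00872/0.0017)
   = (2.478 kJ/mol)(1.635) = 4.05 kJ/mol
ΔG > 0, so the forward reaction is non-spontaneous (proceeds in reverse).

ΔG = 4.05 kJ/mol; the forward reaction is non-spontaneous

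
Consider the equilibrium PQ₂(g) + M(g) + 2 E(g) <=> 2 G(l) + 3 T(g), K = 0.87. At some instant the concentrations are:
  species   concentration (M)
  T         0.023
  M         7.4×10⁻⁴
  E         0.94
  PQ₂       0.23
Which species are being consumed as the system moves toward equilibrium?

(G is a pure liquid — omitted from Q.)
Q = [T]³ / ([PQ₂]·[M]·[E]²) = (0.023)³ / ((0.23)·(7.4×10⁻⁴)·(0.94)²) = 0.081
Q = 0.081 < K = 0.87: net forward reaction.

PQ₂, M, E (reactants)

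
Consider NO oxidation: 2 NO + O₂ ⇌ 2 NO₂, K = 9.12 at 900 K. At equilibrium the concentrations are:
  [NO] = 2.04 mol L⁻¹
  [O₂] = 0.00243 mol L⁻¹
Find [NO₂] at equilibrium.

At equilibrium, K = [NO₂]² / ([NO]²·[O₂]) = 9.12.
([NO₂])² / ((2.04)²·(0.00243)) = 9.12
[NO₂]² = 0.0922 ⇒ [NO₂] = 0.304 mol L⁻¹

[NO₂] = 0.304 mol L⁻¹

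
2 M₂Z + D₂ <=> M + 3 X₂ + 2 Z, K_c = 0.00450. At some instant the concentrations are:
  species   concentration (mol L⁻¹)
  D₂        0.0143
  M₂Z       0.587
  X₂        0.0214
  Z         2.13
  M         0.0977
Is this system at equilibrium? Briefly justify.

Q_c = [M]·[X₂]³·[Z]² / ([M₂Z]²·[D₂]) = (0.0977)·(0.0214)³·(2.13)² / ((0.587)²·(0.0143)) = 8.82×10⁻⁴
Q_c = 8.82×10⁻⁴ < K_c = 0.00450: net forward reaction.

no; Q < K, reaction proceeds forward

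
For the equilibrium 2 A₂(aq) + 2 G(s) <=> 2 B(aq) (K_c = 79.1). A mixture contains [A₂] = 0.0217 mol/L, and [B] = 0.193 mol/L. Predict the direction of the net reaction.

(G is a pure solid — omitted from Q_c.)
Q_c = [B]² / [A₂]² = (0.193)² / (0.0217)² = 79.1
Q_c = 79.1 = K_c, so the system is already at equilibrium.

at equilibrium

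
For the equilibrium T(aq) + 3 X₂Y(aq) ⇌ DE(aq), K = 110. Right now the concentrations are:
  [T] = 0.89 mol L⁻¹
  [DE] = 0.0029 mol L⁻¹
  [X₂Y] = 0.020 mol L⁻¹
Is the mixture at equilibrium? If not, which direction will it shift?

Q = [DE] / ([T]·[X₂Y]³) = (0.0029) / ((0.89)·(0.020)³) = 410
Q = 410 > K = 110: net reverse reaction.

no; Q > K, reaction proceeds in reverse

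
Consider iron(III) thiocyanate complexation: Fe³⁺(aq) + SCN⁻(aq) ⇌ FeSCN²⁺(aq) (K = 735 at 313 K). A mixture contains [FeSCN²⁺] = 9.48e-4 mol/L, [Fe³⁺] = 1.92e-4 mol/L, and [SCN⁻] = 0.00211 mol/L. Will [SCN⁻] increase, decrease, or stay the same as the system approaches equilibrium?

Q = [FeSCN²⁺] / ([Fe³⁺]·[SCN⁻]) = (9.48e-4) / ((1.92e-4)·(0.00211)) = 2340
Q = 2340 > K = 735: net reverse reaction.
SCN⁻ is a reactant, so it increases.

increase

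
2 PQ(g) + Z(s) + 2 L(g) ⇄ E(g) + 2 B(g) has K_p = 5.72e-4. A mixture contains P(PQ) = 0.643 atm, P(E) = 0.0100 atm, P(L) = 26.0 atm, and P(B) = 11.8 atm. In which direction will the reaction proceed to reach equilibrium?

(Z is a pure solid — omitted from Q_p.)
Q_p = P(E)·P(B)² / (P(PQ)²·P(L)²) = (0.0100)·(11.8)² / ((0.643)²·(26.0)²) = 0.00498
Q_p = 0.00498 > K_p = 5.72e-4, so the reverse reaction proceeds.

toward reactants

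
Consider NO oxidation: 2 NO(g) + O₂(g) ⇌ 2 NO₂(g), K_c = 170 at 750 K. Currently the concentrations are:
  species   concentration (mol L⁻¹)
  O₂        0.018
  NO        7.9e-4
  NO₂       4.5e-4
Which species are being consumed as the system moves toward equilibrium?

NO, O₂ (reactants)

Q_c = [NO₂]² / ([NO]²·[O₂]) = (4.5e-4)² / ((7.9e-4)²·(0.018)) = 18
Q_c = 18 < K_c = 170: net forward reaction.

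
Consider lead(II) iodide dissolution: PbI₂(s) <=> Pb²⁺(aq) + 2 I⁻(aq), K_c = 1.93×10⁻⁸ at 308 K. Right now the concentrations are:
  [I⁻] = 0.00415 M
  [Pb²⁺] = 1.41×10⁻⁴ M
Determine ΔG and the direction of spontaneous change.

ΔG = -5.31 kJ/mol; the forward reaction is spontaneous

(PbI₂ is a pure solid — omitted from Q_c.)
Q_c = [Pb²⁺]·[I⁻]² = (1.41×10⁻⁴)·(0.00415)² = 2.43×10⁻⁹
ΔG = RT ln(Q_c/K_c) = (8.314 J mol⁻¹ K⁻¹)(308 K) × ln(2.43×10⁻⁹/1.93×10⁻⁸)
   = (2.561 kJ/mol)(-2.072) = -5.31 kJ/mol
ΔG < 0, so the forward reaction is spontaneous (proceeds forward).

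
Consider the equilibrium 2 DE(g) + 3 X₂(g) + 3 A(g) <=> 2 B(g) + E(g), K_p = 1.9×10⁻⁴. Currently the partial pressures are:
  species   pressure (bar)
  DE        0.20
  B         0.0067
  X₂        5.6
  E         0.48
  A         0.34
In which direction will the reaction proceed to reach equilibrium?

forward (toward products)

Q_p = P(B)²·P(E) / (P(DE)²·P(X₂)³·P(A)³) = (0.0067)²·(0.48) / ((0.20)²·(5.6)³·(0.34)³) = 7.8×10⁻⁵
Q_p = 7.8×10⁻⁵ < K_p = 1.9×10⁻⁴, so the forward reaction proceeds.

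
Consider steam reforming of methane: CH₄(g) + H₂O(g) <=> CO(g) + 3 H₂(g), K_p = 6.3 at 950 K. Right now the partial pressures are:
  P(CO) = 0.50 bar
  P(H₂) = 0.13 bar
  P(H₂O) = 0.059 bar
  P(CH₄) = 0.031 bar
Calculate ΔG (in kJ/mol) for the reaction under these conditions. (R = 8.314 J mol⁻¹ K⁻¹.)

Q_p = P(CO)·P(H₂)³ / (P(CH₄)·P(H₂O)) = (0.50)·(0.13)³ / ((0.031)·(0.059)) = 0.601
ΔG = RT ln(Q_p/K_p) = (8.314 J mol⁻¹ K⁻¹)(950 K) × ln(0.601/6.3)
   = (7.898 kJ/mol)(-2.350) = -18.6 kJ/mol
ΔG < 0, so the forward reaction is spontaneous (proceeds forward).

ΔG = -18.6 kJ/mol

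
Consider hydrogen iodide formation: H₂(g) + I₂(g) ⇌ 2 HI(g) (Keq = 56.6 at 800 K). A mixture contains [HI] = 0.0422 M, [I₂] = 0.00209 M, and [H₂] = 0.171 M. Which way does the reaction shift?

to the right

Q = [HI]² / ([H₂]·[I₂]) = (0.0422)² / ((0.171)·(0.00209)) = 4.98
Q = 4.98 < Keq = 56.6, so the forward reaction proceeds.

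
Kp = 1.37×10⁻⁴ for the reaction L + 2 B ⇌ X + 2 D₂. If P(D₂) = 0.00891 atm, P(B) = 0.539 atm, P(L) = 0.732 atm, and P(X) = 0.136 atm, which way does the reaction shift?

toward products

Qp = P(X)·P(D₂)² / (P(L)·P(B)²) = (0.136)·(0.00891)² / ((0.732)·(0.539)²) = 5.08×10⁻⁵
Qp = 5.08×10⁻⁵ < Kp = 1.37×10⁻⁴, so the forward reaction proceeds.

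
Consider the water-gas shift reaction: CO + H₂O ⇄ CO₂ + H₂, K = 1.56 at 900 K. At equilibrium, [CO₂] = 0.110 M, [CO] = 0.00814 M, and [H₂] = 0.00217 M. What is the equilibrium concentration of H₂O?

At equilibrium, K = [CO₂]·[H₂] / ([CO]·[H₂O]) = 1.56.
(0.110)·(0.00217) / ((0.00814)·([H₂O])) = 1.56
[H₂O] = 0.0188 M

[H₂O] = 0.0188 M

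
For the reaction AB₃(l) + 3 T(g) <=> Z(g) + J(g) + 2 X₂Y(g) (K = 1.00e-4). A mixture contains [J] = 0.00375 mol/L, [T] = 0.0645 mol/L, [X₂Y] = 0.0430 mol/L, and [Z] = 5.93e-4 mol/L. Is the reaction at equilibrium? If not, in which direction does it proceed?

toward products

(AB₃ is a pure liquid — omitted from Q.)
Q = [Z]·[J]·[X₂Y]² / [T]³ = (5.93e-4)·(0.00375)·(0.0430)² / (0.0645)³ = 1.53e-5
Q = 1.53e-5 < K = 1.00e-4, so the forward reaction proceeds.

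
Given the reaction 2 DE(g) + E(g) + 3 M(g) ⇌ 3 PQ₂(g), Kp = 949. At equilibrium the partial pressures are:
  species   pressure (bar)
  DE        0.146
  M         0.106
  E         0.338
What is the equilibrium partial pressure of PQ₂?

P(PQ₂) = 0.201 bar

At equilibrium, Kp = P(PQ₂)³ / (P(DE)²·P(E)·P(M)³) = 949.
(P(PQ₂))³ / ((0.146)²·(0.338)·(0.106)³) = 949
P(PQ₂)³ = 0.00814 ⇒ P(PQ₂) = 0.201 bar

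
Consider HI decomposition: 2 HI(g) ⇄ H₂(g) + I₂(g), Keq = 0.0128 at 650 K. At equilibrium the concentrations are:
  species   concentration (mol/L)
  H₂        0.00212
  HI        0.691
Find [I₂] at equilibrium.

At equilibrium, Keq = [H₂]·[I₂] / [HI]² = 0.0128.
(0.00212)·([I₂]) / (0.691)² = 0.0128
[I₂] = 2.88 mol/L

[I₂] = 2.88 mol/L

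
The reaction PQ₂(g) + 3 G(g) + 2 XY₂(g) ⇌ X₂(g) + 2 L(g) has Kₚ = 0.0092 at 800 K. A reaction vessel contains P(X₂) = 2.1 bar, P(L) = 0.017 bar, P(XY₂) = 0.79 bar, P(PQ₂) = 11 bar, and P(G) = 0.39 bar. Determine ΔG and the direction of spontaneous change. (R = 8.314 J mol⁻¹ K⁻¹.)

Qₚ = P(X₂)·P(L)² / (P(PQ₂)·P(G)³·P(XY₂)²) = (2.1)·(0.017)² / ((11)·(0.39)³·(0.79)²) = 0.00149
ΔG = RT ln(Qₚ/Kₚ) = (8.314 J mol⁻¹ K⁻¹)(800 K) × ln(0.00149/0.0092)
   = (6.651 kJ/mol)(-1.820) = -12.1 kJ/mol
ΔG < 0, so the forward reaction is spontaneous (proceeds forward).

ΔG = -12.1 kJ/mol; the forward reaction is spontaneous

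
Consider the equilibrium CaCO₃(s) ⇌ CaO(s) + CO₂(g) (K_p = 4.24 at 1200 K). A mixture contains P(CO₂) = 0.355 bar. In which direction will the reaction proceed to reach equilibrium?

(CaCO₃, CaO are pure solids — omitted from Q_p.)
Q_p = P(CO₂) = 0.355
Q_p = 0.355 < K_p = 4.24, so the forward reaction proceeds.

to the right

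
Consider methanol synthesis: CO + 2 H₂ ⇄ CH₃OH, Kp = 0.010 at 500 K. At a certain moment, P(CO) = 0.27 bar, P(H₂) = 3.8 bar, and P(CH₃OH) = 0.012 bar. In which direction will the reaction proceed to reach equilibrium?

Qp = P(CH₃OH) / (P(CO)·P(H₂)²) = (0.012) / ((0.27)·(3.8)²) = 0.0031
Qp = 0.0031 < Kp = 0.010, so the forward reaction proceeds.

to the right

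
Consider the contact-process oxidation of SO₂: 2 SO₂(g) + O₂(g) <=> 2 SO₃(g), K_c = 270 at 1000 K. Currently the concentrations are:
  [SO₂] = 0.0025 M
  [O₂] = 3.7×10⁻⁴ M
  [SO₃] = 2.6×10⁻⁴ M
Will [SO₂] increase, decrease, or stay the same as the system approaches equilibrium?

decrease

Q_c = [SO₃]² / ([SO₂]²·[O₂]) = (2.6×10⁻⁴)² / ((0.0025)²·(3.7×10⁻⁴)) = 29
Q_c = 29 < K_c = 270: net forward reaction.
SO₂ is a reactant, so it decreases.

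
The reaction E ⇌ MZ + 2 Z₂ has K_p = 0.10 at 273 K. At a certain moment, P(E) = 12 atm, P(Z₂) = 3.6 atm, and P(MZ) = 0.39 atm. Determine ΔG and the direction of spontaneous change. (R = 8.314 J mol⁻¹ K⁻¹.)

Q_p = P(MZ)·P(Z₂)² / P(E) = (0.39)·(3.6)² / (12) = 0.421
ΔG = RT ln(Q_p/K_p) = (8.314 J mol⁻¹ K⁻¹)(273 K) × ln(0.421/0.10)
   = (2.270 kJ/mol)(1.437) = 3.26 kJ/mol
ΔG > 0, so the forward reaction is non-spontaneous (proceeds in reverse).

ΔG = 3.26 kJ/mol; the forward reaction is non-spontaneous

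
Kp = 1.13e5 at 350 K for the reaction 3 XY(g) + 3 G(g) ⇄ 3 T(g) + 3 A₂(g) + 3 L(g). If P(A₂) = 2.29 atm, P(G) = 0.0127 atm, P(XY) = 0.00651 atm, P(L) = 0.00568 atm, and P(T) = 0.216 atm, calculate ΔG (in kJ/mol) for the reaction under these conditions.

ΔG = -3.08 kJ/mol

Qp = P(T)³·P(A₂)³·P(L)³ / (P(XY)³·P(G)³) = (0.216)³·(2.29)³·(0.00568)³ / ((0.00651)³·(0.0127)³) = 39200
ΔG = RT ln(Qp/Kp) = (8.314 J mol⁻¹ K⁻¹)(350 K) × ln(39200/1.13e5)
   = (2.910 kJ/mol)(-1.059) = -3.08 kJ/mol
ΔG < 0, so the forward reaction is spontaneous (proceeds forward).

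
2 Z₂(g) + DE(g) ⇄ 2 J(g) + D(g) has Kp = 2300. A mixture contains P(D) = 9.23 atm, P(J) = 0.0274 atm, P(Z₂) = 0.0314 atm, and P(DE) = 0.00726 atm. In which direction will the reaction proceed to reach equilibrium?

Qp = P(J)²·P(D) / (P(Z₂)²·P(DE)) = (0.0274)²·(9.23) / ((0.0314)²·(0.00726)) = 968
Qp = 968 < Kp = 2300, so the forward reaction proceeds.

in the forward direction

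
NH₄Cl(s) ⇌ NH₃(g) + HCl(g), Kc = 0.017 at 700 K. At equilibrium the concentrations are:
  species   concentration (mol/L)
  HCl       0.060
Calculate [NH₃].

[NH₃] = 0.28 mol/L

(NH₄Cl is a pure solid — omitted from Kc.)
At equilibrium, Kc = [NH₃]·[HCl] = 0.017.
([NH₃])·(0.060) = 0.017
[NH₃] = 0.283 = 0.28 mol/L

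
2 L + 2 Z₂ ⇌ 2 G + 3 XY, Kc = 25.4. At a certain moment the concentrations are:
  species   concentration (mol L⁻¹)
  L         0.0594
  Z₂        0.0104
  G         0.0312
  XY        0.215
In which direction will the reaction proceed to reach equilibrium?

no net change (already at equilibrium)

Qc = [G]²·[XY]³ / ([L]²·[Z₂]²) = (0.0312)²·(0.215)³ / ((0.0594)²·(0.0104)²) = 25.4
Qc = 25.4 = Kc, so the system is already at equilibrium.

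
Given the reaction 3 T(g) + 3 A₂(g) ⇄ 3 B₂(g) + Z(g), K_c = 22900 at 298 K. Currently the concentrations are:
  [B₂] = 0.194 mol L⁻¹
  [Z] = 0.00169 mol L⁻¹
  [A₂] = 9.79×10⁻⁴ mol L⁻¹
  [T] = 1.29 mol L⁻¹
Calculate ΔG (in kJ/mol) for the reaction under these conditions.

Q_c = [B₂]³·[Z] / ([T]³·[A₂]³) = (0.194)³·(0.00169) / ((1.29)³·(9.79×10⁻⁴)³) = 6130
ΔG = RT ln(Q_c/K_c) = (8.314 J mol⁻¹ K⁻¹)(298 K) × ln(6130/22900)
   = (2.478 kJ/mol)(-1.318) = -3.27 kJ/mol
ΔG < 0, so the forward reaction is spontaneous (proceeds forward).

ΔG = -3.27 kJ/mol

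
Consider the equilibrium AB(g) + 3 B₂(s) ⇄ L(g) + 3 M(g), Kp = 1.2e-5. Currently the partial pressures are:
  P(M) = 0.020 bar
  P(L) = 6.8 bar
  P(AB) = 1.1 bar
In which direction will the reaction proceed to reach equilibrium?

(B₂ is a pure solid — omitted from Qp.)
Qp = P(L)·P(M)³ / P(AB) = (6.8)·(0.020)³ / (1.1) = 4.9e-5
Qp = 4.9e-5 > Kp = 1.2e-5, so the reverse reaction proceeds.

reverse (toward reactants)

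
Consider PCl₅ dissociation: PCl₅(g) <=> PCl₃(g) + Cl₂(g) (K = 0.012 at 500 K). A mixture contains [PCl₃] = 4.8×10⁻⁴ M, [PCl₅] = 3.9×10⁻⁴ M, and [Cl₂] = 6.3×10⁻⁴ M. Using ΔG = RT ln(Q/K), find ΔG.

ΔG = -11.4 kJ/mol

Q = [PCl₃]·[Cl₂] / [PCl₅] = (4.8×10⁻⁴)·(6.3×10⁻⁴) / (3.9×10⁻⁴) = 7.75×10⁻⁴
ΔG = RT ln(Q/K) = (8.314 J mol⁻¹ K⁻¹)(500 K) × ln(7.75×10⁻⁴/0.012)
   = (4.157 kJ/mol)(-2.740) = -11.4 kJ/mol
ΔG < 0, so the forward reaction is spontaneous (proceeds forward).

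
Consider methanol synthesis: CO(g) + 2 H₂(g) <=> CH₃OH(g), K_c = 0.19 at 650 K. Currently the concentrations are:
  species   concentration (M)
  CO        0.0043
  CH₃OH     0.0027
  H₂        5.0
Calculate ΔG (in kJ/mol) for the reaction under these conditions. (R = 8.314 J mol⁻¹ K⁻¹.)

Q_c = [CH₃OH] / ([CO]·[H₂]²) = (0.0027) / ((0.0043)·(5.0)²) = 0.0251
ΔG = RT ln(Q_c/K_c) = (8.314 J mol⁻¹ K⁻¹)(650 K) × ln(0.0251/0.19)
   = (5.404 kJ/mol)(-2.024) = -10.9 kJ/mol
ΔG < 0, so the forward reaction is spontaneous (proceeds forward).

ΔG = -10.9 kJ/mol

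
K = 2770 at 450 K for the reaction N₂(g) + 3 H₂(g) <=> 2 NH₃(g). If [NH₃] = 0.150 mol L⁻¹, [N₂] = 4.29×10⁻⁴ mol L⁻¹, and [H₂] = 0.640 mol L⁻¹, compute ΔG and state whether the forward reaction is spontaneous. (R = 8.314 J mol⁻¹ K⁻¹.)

Q = [NH₃]² / ([N₂]·[H₂]³) = (0.150)² / ((4.29×10⁻⁴)·(0.640)³) = 200
ΔG = RT ln(Q/K) = (8.314 J mol⁻¹ K⁻¹)(450 K) × ln(200/2770)
   = (3.741 kJ/mol)(-2.628) = -9.83 kJ/mol
ΔG < 0, so the forward reaction is spontaneous (proceeds forward).

ΔG = -9.83 kJ/mol; the forward reaction is spontaneous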